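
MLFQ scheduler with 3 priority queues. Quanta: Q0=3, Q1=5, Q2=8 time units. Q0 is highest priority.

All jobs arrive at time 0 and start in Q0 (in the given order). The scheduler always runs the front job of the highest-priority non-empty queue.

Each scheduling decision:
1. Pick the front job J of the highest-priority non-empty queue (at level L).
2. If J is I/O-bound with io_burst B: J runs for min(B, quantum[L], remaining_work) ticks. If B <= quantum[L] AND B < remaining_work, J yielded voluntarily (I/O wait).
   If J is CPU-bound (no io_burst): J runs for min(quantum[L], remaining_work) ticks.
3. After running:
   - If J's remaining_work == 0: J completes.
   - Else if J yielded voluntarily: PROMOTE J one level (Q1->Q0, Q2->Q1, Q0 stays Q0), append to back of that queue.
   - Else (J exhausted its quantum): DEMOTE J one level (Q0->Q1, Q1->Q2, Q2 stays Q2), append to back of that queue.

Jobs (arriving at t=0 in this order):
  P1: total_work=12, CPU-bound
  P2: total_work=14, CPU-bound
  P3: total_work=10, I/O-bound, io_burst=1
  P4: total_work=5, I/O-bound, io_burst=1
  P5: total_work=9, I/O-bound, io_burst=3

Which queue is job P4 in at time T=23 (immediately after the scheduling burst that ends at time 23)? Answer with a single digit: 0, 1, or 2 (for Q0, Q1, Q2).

Answer: 0

Derivation:
t=0-3: P1@Q0 runs 3, rem=9, quantum used, demote→Q1. Q0=[P2,P3,P4,P5] Q1=[P1] Q2=[]
t=3-6: P2@Q0 runs 3, rem=11, quantum used, demote→Q1. Q0=[P3,P4,P5] Q1=[P1,P2] Q2=[]
t=6-7: P3@Q0 runs 1, rem=9, I/O yield, promote→Q0. Q0=[P4,P5,P3] Q1=[P1,P2] Q2=[]
t=7-8: P4@Q0 runs 1, rem=4, I/O yield, promote→Q0. Q0=[P5,P3,P4] Q1=[P1,P2] Q2=[]
t=8-11: P5@Q0 runs 3, rem=6, I/O yield, promote→Q0. Q0=[P3,P4,P5] Q1=[P1,P2] Q2=[]
t=11-12: P3@Q0 runs 1, rem=8, I/O yield, promote→Q0. Q0=[P4,P5,P3] Q1=[P1,P2] Q2=[]
t=12-13: P4@Q0 runs 1, rem=3, I/O yield, promote→Q0. Q0=[P5,P3,P4] Q1=[P1,P2] Q2=[]
t=13-16: P5@Q0 runs 3, rem=3, I/O yield, promote→Q0. Q0=[P3,P4,P5] Q1=[P1,P2] Q2=[]
t=16-17: P3@Q0 runs 1, rem=7, I/O yield, promote→Q0. Q0=[P4,P5,P3] Q1=[P1,P2] Q2=[]
t=17-18: P4@Q0 runs 1, rem=2, I/O yield, promote→Q0. Q0=[P5,P3,P4] Q1=[P1,P2] Q2=[]
t=18-21: P5@Q0 runs 3, rem=0, completes. Q0=[P3,P4] Q1=[P1,P2] Q2=[]
t=21-22: P3@Q0 runs 1, rem=6, I/O yield, promote→Q0. Q0=[P4,P3] Q1=[P1,P2] Q2=[]
t=22-23: P4@Q0 runs 1, rem=1, I/O yield, promote→Q0. Q0=[P3,P4] Q1=[P1,P2] Q2=[]
t=23-24: P3@Q0 runs 1, rem=5, I/O yield, promote→Q0. Q0=[P4,P3] Q1=[P1,P2] Q2=[]
t=24-25: P4@Q0 runs 1, rem=0, completes. Q0=[P3] Q1=[P1,P2] Q2=[]
t=25-26: P3@Q0 runs 1, rem=4, I/O yield, promote→Q0. Q0=[P3] Q1=[P1,P2] Q2=[]
t=26-27: P3@Q0 runs 1, rem=3, I/O yield, promote→Q0. Q0=[P3] Q1=[P1,P2] Q2=[]
t=27-28: P3@Q0 runs 1, rem=2, I/O yield, promote→Q0. Q0=[P3] Q1=[P1,P2] Q2=[]
t=28-29: P3@Q0 runs 1, rem=1, I/O yield, promote→Q0. Q0=[P3] Q1=[P1,P2] Q2=[]
t=29-30: P3@Q0 runs 1, rem=0, completes. Q0=[] Q1=[P1,P2] Q2=[]
t=30-35: P1@Q1 runs 5, rem=4, quantum used, demote→Q2. Q0=[] Q1=[P2] Q2=[P1]
t=35-40: P2@Q1 runs 5, rem=6, quantum used, demote→Q2. Q0=[] Q1=[] Q2=[P1,P2]
t=40-44: P1@Q2 runs 4, rem=0, completes. Q0=[] Q1=[] Q2=[P2]
t=44-50: P2@Q2 runs 6, rem=0, completes. Q0=[] Q1=[] Q2=[]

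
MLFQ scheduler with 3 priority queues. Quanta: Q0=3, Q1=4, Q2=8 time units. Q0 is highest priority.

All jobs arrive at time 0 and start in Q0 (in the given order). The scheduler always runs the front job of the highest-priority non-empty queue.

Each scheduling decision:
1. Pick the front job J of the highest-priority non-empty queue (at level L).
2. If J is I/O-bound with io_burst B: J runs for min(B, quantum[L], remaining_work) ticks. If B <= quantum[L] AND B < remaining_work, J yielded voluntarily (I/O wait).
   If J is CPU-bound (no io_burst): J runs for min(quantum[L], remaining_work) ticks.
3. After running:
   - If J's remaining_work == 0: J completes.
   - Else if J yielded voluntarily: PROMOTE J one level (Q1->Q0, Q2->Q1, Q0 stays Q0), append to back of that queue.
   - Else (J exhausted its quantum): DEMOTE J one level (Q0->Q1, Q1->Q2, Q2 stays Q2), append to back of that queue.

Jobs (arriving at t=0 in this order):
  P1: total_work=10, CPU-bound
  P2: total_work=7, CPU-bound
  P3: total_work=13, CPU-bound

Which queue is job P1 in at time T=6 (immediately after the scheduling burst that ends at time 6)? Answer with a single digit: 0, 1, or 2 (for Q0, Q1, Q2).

Answer: 1

Derivation:
t=0-3: P1@Q0 runs 3, rem=7, quantum used, demote→Q1. Q0=[P2,P3] Q1=[P1] Q2=[]
t=3-6: P2@Q0 runs 3, rem=4, quantum used, demote→Q1. Q0=[P3] Q1=[P1,P2] Q2=[]
t=6-9: P3@Q0 runs 3, rem=10, quantum used, demote→Q1. Q0=[] Q1=[P1,P2,P3] Q2=[]
t=9-13: P1@Q1 runs 4, rem=3, quantum used, demote→Q2. Q0=[] Q1=[P2,P3] Q2=[P1]
t=13-17: P2@Q1 runs 4, rem=0, completes. Q0=[] Q1=[P3] Q2=[P1]
t=17-21: P3@Q1 runs 4, rem=6, quantum used, demote→Q2. Q0=[] Q1=[] Q2=[P1,P3]
t=21-24: P1@Q2 runs 3, rem=0, completes. Q0=[] Q1=[] Q2=[P3]
t=24-30: P3@Q2 runs 6, rem=0, completes. Q0=[] Q1=[] Q2=[]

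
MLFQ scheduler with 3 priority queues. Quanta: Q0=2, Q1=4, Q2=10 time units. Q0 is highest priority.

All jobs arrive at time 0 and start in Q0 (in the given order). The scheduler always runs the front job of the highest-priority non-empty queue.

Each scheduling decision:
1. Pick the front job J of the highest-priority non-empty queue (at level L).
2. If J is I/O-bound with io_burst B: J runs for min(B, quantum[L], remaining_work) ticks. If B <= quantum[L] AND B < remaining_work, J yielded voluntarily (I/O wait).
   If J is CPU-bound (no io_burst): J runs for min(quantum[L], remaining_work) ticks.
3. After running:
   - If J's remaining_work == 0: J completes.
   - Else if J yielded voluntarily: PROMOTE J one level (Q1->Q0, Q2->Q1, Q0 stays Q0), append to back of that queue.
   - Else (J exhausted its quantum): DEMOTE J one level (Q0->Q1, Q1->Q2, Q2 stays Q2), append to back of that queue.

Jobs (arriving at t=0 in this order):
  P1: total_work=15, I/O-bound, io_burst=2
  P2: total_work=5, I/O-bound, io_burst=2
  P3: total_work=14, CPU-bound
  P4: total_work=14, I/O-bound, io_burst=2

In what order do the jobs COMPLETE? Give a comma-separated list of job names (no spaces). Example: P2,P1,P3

t=0-2: P1@Q0 runs 2, rem=13, I/O yield, promote→Q0. Q0=[P2,P3,P4,P1] Q1=[] Q2=[]
t=2-4: P2@Q0 runs 2, rem=3, I/O yield, promote→Q0. Q0=[P3,P4,P1,P2] Q1=[] Q2=[]
t=4-6: P3@Q0 runs 2, rem=12, quantum used, demote→Q1. Q0=[P4,P1,P2] Q1=[P3] Q2=[]
t=6-8: P4@Q0 runs 2, rem=12, I/O yield, promote→Q0. Q0=[P1,P2,P4] Q1=[P3] Q2=[]
t=8-10: P1@Q0 runs 2, rem=11, I/O yield, promote→Q0. Q0=[P2,P4,P1] Q1=[P3] Q2=[]
t=10-12: P2@Q0 runs 2, rem=1, I/O yield, promote→Q0. Q0=[P4,P1,P2] Q1=[P3] Q2=[]
t=12-14: P4@Q0 runs 2, rem=10, I/O yield, promote→Q0. Q0=[P1,P2,P4] Q1=[P3] Q2=[]
t=14-16: P1@Q0 runs 2, rem=9, I/O yield, promote→Q0. Q0=[P2,P4,P1] Q1=[P3] Q2=[]
t=16-17: P2@Q0 runs 1, rem=0, completes. Q0=[P4,P1] Q1=[P3] Q2=[]
t=17-19: P4@Q0 runs 2, rem=8, I/O yield, promote→Q0. Q0=[P1,P4] Q1=[P3] Q2=[]
t=19-21: P1@Q0 runs 2, rem=7, I/O yield, promote→Q0. Q0=[P4,P1] Q1=[P3] Q2=[]
t=21-23: P4@Q0 runs 2, rem=6, I/O yield, promote→Q0. Q0=[P1,P4] Q1=[P3] Q2=[]
t=23-25: P1@Q0 runs 2, rem=5, I/O yield, promote→Q0. Q0=[P4,P1] Q1=[P3] Q2=[]
t=25-27: P4@Q0 runs 2, rem=4, I/O yield, promote→Q0. Q0=[P1,P4] Q1=[P3] Q2=[]
t=27-29: P1@Q0 runs 2, rem=3, I/O yield, promote→Q0. Q0=[P4,P1] Q1=[P3] Q2=[]
t=29-31: P4@Q0 runs 2, rem=2, I/O yield, promote→Q0. Q0=[P1,P4] Q1=[P3] Q2=[]
t=31-33: P1@Q0 runs 2, rem=1, I/O yield, promote→Q0. Q0=[P4,P1] Q1=[P3] Q2=[]
t=33-35: P4@Q0 runs 2, rem=0, completes. Q0=[P1] Q1=[P3] Q2=[]
t=35-36: P1@Q0 runs 1, rem=0, completes. Q0=[] Q1=[P3] Q2=[]
t=36-40: P3@Q1 runs 4, rem=8, quantum used, demote→Q2. Q0=[] Q1=[] Q2=[P3]
t=40-48: P3@Q2 runs 8, rem=0, completes. Q0=[] Q1=[] Q2=[]

Answer: P2,P4,P1,P3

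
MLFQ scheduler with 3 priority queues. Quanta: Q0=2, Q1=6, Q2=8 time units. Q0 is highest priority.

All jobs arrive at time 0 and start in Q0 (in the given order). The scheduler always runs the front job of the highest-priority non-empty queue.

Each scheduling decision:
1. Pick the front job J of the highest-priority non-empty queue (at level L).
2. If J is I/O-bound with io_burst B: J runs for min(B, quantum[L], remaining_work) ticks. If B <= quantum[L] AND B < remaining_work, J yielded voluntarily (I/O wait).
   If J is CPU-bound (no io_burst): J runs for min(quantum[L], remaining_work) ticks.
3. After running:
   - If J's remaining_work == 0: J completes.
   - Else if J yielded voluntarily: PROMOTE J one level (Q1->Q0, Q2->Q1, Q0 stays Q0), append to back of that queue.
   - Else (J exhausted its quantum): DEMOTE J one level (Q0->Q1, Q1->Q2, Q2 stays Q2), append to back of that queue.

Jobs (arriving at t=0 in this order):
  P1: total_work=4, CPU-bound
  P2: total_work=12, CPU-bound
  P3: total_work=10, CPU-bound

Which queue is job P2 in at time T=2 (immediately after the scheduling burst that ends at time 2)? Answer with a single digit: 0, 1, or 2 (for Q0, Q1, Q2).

t=0-2: P1@Q0 runs 2, rem=2, quantum used, demote→Q1. Q0=[P2,P3] Q1=[P1] Q2=[]
t=2-4: P2@Q0 runs 2, rem=10, quantum used, demote→Q1. Q0=[P3] Q1=[P1,P2] Q2=[]
t=4-6: P3@Q0 runs 2, rem=8, quantum used, demote→Q1. Q0=[] Q1=[P1,P2,P3] Q2=[]
t=6-8: P1@Q1 runs 2, rem=0, completes. Q0=[] Q1=[P2,P3] Q2=[]
t=8-14: P2@Q1 runs 6, rem=4, quantum used, demote→Q2. Q0=[] Q1=[P3] Q2=[P2]
t=14-20: P3@Q1 runs 6, rem=2, quantum used, demote→Q2. Q0=[] Q1=[] Q2=[P2,P3]
t=20-24: P2@Q2 runs 4, rem=0, completes. Q0=[] Q1=[] Q2=[P3]
t=24-26: P3@Q2 runs 2, rem=0, completes. Q0=[] Q1=[] Q2=[]

Answer: 0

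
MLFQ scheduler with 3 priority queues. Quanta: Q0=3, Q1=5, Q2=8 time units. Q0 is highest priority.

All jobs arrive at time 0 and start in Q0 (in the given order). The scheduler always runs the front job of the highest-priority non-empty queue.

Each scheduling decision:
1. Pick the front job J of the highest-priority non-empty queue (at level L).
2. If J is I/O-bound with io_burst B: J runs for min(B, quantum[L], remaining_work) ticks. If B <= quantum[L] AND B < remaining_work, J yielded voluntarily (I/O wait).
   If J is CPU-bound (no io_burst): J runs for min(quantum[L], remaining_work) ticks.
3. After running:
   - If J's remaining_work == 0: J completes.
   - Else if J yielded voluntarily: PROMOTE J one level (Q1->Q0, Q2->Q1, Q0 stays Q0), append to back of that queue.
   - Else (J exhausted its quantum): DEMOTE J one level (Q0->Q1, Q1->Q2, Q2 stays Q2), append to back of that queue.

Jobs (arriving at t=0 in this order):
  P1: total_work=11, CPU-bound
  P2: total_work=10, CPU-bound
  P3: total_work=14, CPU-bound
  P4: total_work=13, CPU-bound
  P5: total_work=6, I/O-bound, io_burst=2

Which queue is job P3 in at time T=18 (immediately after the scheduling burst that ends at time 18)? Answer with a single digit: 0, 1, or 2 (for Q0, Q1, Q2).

t=0-3: P1@Q0 runs 3, rem=8, quantum used, demote→Q1. Q0=[P2,P3,P4,P5] Q1=[P1] Q2=[]
t=3-6: P2@Q0 runs 3, rem=7, quantum used, demote→Q1. Q0=[P3,P4,P5] Q1=[P1,P2] Q2=[]
t=6-9: P3@Q0 runs 3, rem=11, quantum used, demote→Q1. Q0=[P4,P5] Q1=[P1,P2,P3] Q2=[]
t=9-12: P4@Q0 runs 3, rem=10, quantum used, demote→Q1. Q0=[P5] Q1=[P1,P2,P3,P4] Q2=[]
t=12-14: P5@Q0 runs 2, rem=4, I/O yield, promote→Q0. Q0=[P5] Q1=[P1,P2,P3,P4] Q2=[]
t=14-16: P5@Q0 runs 2, rem=2, I/O yield, promote→Q0. Q0=[P5] Q1=[P1,P2,P3,P4] Q2=[]
t=16-18: P5@Q0 runs 2, rem=0, completes. Q0=[] Q1=[P1,P2,P3,P4] Q2=[]
t=18-23: P1@Q1 runs 5, rem=3, quantum used, demote→Q2. Q0=[] Q1=[P2,P3,P4] Q2=[P1]
t=23-28: P2@Q1 runs 5, rem=2, quantum used, demote→Q2. Q0=[] Q1=[P3,P4] Q2=[P1,P2]
t=28-33: P3@Q1 runs 5, rem=6, quantum used, demote→Q2. Q0=[] Q1=[P4] Q2=[P1,P2,P3]
t=33-38: P4@Q1 runs 5, rem=5, quantum used, demote→Q2. Q0=[] Q1=[] Q2=[P1,P2,P3,P4]
t=38-41: P1@Q2 runs 3, rem=0, completes. Q0=[] Q1=[] Q2=[P2,P3,P4]
t=41-43: P2@Q2 runs 2, rem=0, completes. Q0=[] Q1=[] Q2=[P3,P4]
t=43-49: P3@Q2 runs 6, rem=0, completes. Q0=[] Q1=[] Q2=[P4]
t=49-54: P4@Q2 runs 5, rem=0, completes. Q0=[] Q1=[] Q2=[]

Answer: 1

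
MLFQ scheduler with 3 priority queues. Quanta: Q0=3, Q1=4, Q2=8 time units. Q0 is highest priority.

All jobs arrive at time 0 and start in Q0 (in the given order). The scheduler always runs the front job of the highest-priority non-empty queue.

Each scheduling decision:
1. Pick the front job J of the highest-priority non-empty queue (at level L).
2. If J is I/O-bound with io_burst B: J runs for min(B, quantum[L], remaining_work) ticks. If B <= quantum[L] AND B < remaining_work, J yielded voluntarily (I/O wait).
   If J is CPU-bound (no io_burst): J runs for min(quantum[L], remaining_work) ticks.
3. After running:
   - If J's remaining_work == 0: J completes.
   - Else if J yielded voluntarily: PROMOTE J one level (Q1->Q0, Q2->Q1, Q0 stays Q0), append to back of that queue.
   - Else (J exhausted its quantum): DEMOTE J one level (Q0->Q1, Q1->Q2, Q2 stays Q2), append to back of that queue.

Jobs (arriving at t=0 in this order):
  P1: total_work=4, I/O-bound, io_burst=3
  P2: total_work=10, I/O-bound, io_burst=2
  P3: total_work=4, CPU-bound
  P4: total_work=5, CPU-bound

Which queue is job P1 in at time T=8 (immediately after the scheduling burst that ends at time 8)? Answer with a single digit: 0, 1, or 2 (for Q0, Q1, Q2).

t=0-3: P1@Q0 runs 3, rem=1, I/O yield, promote→Q0. Q0=[P2,P3,P4,P1] Q1=[] Q2=[]
t=3-5: P2@Q0 runs 2, rem=8, I/O yield, promote→Q0. Q0=[P3,P4,P1,P2] Q1=[] Q2=[]
t=5-8: P3@Q0 runs 3, rem=1, quantum used, demote→Q1. Q0=[P4,P1,P2] Q1=[P3] Q2=[]
t=8-11: P4@Q0 runs 3, rem=2, quantum used, demote→Q1. Q0=[P1,P2] Q1=[P3,P4] Q2=[]
t=11-12: P1@Q0 runs 1, rem=0, completes. Q0=[P2] Q1=[P3,P4] Q2=[]
t=12-14: P2@Q0 runs 2, rem=6, I/O yield, promote→Q0. Q0=[P2] Q1=[P3,P4] Q2=[]
t=14-16: P2@Q0 runs 2, rem=4, I/O yield, promote→Q0. Q0=[P2] Q1=[P3,P4] Q2=[]
t=16-18: P2@Q0 runs 2, rem=2, I/O yield, promote→Q0. Q0=[P2] Q1=[P3,P4] Q2=[]
t=18-20: P2@Q0 runs 2, rem=0, completes. Q0=[] Q1=[P3,P4] Q2=[]
t=20-21: P3@Q1 runs 1, rem=0, completes. Q0=[] Q1=[P4] Q2=[]
t=21-23: P4@Q1 runs 2, rem=0, completes. Q0=[] Q1=[] Q2=[]

Answer: 0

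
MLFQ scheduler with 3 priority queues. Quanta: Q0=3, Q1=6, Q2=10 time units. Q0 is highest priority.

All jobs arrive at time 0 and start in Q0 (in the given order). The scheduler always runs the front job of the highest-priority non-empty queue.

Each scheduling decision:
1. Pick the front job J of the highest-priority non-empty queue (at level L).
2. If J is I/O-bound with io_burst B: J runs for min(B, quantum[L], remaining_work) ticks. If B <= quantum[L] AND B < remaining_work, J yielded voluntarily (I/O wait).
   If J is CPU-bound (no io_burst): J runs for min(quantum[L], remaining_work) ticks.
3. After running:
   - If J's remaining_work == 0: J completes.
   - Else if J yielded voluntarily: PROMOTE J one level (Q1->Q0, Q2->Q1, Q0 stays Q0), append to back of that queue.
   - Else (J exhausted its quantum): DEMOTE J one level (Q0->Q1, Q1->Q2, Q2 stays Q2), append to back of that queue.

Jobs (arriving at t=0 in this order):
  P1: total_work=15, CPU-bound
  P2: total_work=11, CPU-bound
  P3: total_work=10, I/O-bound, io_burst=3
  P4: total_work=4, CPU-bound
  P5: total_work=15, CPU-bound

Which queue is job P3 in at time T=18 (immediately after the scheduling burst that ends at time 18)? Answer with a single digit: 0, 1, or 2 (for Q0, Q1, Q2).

t=0-3: P1@Q0 runs 3, rem=12, quantum used, demote→Q1. Q0=[P2,P3,P4,P5] Q1=[P1] Q2=[]
t=3-6: P2@Q0 runs 3, rem=8, quantum used, demote→Q1. Q0=[P3,P4,P5] Q1=[P1,P2] Q2=[]
t=6-9: P3@Q0 runs 3, rem=7, I/O yield, promote→Q0. Q0=[P4,P5,P3] Q1=[P1,P2] Q2=[]
t=9-12: P4@Q0 runs 3, rem=1, quantum used, demote→Q1. Q0=[P5,P3] Q1=[P1,P2,P4] Q2=[]
t=12-15: P5@Q0 runs 3, rem=12, quantum used, demote→Q1. Q0=[P3] Q1=[P1,P2,P4,P5] Q2=[]
t=15-18: P3@Q0 runs 3, rem=4, I/O yield, promote→Q0. Q0=[P3] Q1=[P1,P2,P4,P5] Q2=[]
t=18-21: P3@Q0 runs 3, rem=1, I/O yield, promote→Q0. Q0=[P3] Q1=[P1,P2,P4,P5] Q2=[]
t=21-22: P3@Q0 runs 1, rem=0, completes. Q0=[] Q1=[P1,P2,P4,P5] Q2=[]
t=22-28: P1@Q1 runs 6, rem=6, quantum used, demote→Q2. Q0=[] Q1=[P2,P4,P5] Q2=[P1]
t=28-34: P2@Q1 runs 6, rem=2, quantum used, demote→Q2. Q0=[] Q1=[P4,P5] Q2=[P1,P2]
t=34-35: P4@Q1 runs 1, rem=0, completes. Q0=[] Q1=[P5] Q2=[P1,P2]
t=35-41: P5@Q1 runs 6, rem=6, quantum used, demote→Q2. Q0=[] Q1=[] Q2=[P1,P2,P5]
t=41-47: P1@Q2 runs 6, rem=0, completes. Q0=[] Q1=[] Q2=[P2,P5]
t=47-49: P2@Q2 runs 2, rem=0, completes. Q0=[] Q1=[] Q2=[P5]
t=49-55: P5@Q2 runs 6, rem=0, completes. Q0=[] Q1=[] Q2=[]

Answer: 0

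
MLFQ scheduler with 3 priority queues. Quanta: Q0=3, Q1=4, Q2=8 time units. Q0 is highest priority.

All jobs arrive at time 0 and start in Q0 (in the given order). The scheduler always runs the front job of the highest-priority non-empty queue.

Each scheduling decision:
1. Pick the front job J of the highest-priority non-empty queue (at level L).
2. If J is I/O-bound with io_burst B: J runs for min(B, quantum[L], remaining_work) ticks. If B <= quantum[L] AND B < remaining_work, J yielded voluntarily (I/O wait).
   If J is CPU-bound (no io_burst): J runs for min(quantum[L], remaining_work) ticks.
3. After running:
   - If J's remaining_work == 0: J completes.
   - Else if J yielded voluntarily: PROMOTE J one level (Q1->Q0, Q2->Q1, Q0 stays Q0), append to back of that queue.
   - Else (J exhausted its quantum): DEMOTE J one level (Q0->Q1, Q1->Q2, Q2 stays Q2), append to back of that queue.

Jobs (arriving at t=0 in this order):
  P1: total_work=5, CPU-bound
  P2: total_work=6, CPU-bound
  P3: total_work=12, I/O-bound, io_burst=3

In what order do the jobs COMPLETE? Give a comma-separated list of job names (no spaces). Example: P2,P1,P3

t=0-3: P1@Q0 runs 3, rem=2, quantum used, demote→Q1. Q0=[P2,P3] Q1=[P1] Q2=[]
t=3-6: P2@Q0 runs 3, rem=3, quantum used, demote→Q1. Q0=[P3] Q1=[P1,P2] Q2=[]
t=6-9: P3@Q0 runs 3, rem=9, I/O yield, promote→Q0. Q0=[P3] Q1=[P1,P2] Q2=[]
t=9-12: P3@Q0 runs 3, rem=6, I/O yield, promote→Q0. Q0=[P3] Q1=[P1,P2] Q2=[]
t=12-15: P3@Q0 runs 3, rem=3, I/O yield, promote→Q0. Q0=[P3] Q1=[P1,P2] Q2=[]
t=15-18: P3@Q0 runs 3, rem=0, completes. Q0=[] Q1=[P1,P2] Q2=[]
t=18-20: P1@Q1 runs 2, rem=0, completes. Q0=[] Q1=[P2] Q2=[]
t=20-23: P2@Q1 runs 3, rem=0, completes. Q0=[] Q1=[] Q2=[]

Answer: P3,P1,P2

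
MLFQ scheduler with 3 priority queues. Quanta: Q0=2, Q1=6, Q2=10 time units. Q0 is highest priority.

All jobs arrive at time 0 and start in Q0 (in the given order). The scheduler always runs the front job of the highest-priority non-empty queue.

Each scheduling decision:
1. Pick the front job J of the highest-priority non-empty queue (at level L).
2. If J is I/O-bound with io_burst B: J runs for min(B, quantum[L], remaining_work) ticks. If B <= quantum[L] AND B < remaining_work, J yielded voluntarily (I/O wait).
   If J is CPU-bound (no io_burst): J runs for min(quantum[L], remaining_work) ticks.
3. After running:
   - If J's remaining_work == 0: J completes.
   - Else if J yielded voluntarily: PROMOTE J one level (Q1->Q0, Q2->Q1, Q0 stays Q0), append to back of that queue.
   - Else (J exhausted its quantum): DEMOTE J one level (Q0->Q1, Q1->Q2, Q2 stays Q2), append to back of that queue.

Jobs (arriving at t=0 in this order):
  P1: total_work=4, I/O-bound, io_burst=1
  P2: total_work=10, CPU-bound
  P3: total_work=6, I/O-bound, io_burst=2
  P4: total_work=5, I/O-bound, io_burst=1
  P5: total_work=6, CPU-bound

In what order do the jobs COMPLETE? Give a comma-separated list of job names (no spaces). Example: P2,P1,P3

t=0-1: P1@Q0 runs 1, rem=3, I/O yield, promote→Q0. Q0=[P2,P3,P4,P5,P1] Q1=[] Q2=[]
t=1-3: P2@Q0 runs 2, rem=8, quantum used, demote→Q1. Q0=[P3,P4,P5,P1] Q1=[P2] Q2=[]
t=3-5: P3@Q0 runs 2, rem=4, I/O yield, promote→Q0. Q0=[P4,P5,P1,P3] Q1=[P2] Q2=[]
t=5-6: P4@Q0 runs 1, rem=4, I/O yield, promote→Q0. Q0=[P5,P1,P3,P4] Q1=[P2] Q2=[]
t=6-8: P5@Q0 runs 2, rem=4, quantum used, demote→Q1. Q0=[P1,P3,P4] Q1=[P2,P5] Q2=[]
t=8-9: P1@Q0 runs 1, rem=2, I/O yield, promote→Q0. Q0=[P3,P4,P1] Q1=[P2,P5] Q2=[]
t=9-11: P3@Q0 runs 2, rem=2, I/O yield, promote→Q0. Q0=[P4,P1,P3] Q1=[P2,P5] Q2=[]
t=11-12: P4@Q0 runs 1, rem=3, I/O yield, promote→Q0. Q0=[P1,P3,P4] Q1=[P2,P5] Q2=[]
t=12-13: P1@Q0 runs 1, rem=1, I/O yield, promote→Q0. Q0=[P3,P4,P1] Q1=[P2,P5] Q2=[]
t=13-15: P3@Q0 runs 2, rem=0, completes. Q0=[P4,P1] Q1=[P2,P5] Q2=[]
t=15-16: P4@Q0 runs 1, rem=2, I/O yield, promote→Q0. Q0=[P1,P4] Q1=[P2,P5] Q2=[]
t=16-17: P1@Q0 runs 1, rem=0, completes. Q0=[P4] Q1=[P2,P5] Q2=[]
t=17-18: P4@Q0 runs 1, rem=1, I/O yield, promote→Q0. Q0=[P4] Q1=[P2,P5] Q2=[]
t=18-19: P4@Q0 runs 1, rem=0, completes. Q0=[] Q1=[P2,P5] Q2=[]
t=19-25: P2@Q1 runs 6, rem=2, quantum used, demote→Q2. Q0=[] Q1=[P5] Q2=[P2]
t=25-29: P5@Q1 runs 4, rem=0, completes. Q0=[] Q1=[] Q2=[P2]
t=29-31: P2@Q2 runs 2, rem=0, completes. Q0=[] Q1=[] Q2=[]

Answer: P3,P1,P4,P5,P2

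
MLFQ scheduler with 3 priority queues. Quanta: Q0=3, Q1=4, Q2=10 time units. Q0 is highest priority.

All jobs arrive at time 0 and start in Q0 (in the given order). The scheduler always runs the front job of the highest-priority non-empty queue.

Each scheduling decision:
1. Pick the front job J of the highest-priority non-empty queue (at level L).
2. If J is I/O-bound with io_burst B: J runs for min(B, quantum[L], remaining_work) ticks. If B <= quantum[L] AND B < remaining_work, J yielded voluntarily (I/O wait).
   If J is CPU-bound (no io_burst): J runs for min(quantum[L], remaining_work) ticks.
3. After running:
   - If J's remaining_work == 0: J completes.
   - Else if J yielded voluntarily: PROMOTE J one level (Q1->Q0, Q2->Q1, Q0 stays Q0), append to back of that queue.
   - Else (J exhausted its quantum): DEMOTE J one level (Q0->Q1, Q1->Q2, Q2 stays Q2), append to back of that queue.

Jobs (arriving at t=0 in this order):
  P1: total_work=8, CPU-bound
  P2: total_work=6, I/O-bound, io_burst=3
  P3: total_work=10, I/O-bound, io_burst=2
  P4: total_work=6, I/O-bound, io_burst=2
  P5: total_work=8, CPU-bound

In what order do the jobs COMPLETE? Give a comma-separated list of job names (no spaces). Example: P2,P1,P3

t=0-3: P1@Q0 runs 3, rem=5, quantum used, demote→Q1. Q0=[P2,P3,P4,P5] Q1=[P1] Q2=[]
t=3-6: P2@Q0 runs 3, rem=3, I/O yield, promote→Q0. Q0=[P3,P4,P5,P2] Q1=[P1] Q2=[]
t=6-8: P3@Q0 runs 2, rem=8, I/O yield, promote→Q0. Q0=[P4,P5,P2,P3] Q1=[P1] Q2=[]
t=8-10: P4@Q0 runs 2, rem=4, I/O yield, promote→Q0. Q0=[P5,P2,P3,P4] Q1=[P1] Q2=[]
t=10-13: P5@Q0 runs 3, rem=5, quantum used, demote→Q1. Q0=[P2,P3,P4] Q1=[P1,P5] Q2=[]
t=13-16: P2@Q0 runs 3, rem=0, completes. Q0=[P3,P4] Q1=[P1,P5] Q2=[]
t=16-18: P3@Q0 runs 2, rem=6, I/O yield, promote→Q0. Q0=[P4,P3] Q1=[P1,P5] Q2=[]
t=18-20: P4@Q0 runs 2, rem=2, I/O yield, promote→Q0. Q0=[P3,P4] Q1=[P1,P5] Q2=[]
t=20-22: P3@Q0 runs 2, rem=4, I/O yield, promote→Q0. Q0=[P4,P3] Q1=[P1,P5] Q2=[]
t=22-24: P4@Q0 runs 2, rem=0, completes. Q0=[P3] Q1=[P1,P5] Q2=[]
t=24-26: P3@Q0 runs 2, rem=2, I/O yield, promote→Q0. Q0=[P3] Q1=[P1,P5] Q2=[]
t=26-28: P3@Q0 runs 2, rem=0, completes. Q0=[] Q1=[P1,P5] Q2=[]
t=28-32: P1@Q1 runs 4, rem=1, quantum used, demote→Q2. Q0=[] Q1=[P5] Q2=[P1]
t=32-36: P5@Q1 runs 4, rem=1, quantum used, demote→Q2. Q0=[] Q1=[] Q2=[P1,P5]
t=36-37: P1@Q2 runs 1, rem=0, completes. Q0=[] Q1=[] Q2=[P5]
t=37-38: P5@Q2 runs 1, rem=0, completes. Q0=[] Q1=[] Q2=[]

Answer: P2,P4,P3,P1,P5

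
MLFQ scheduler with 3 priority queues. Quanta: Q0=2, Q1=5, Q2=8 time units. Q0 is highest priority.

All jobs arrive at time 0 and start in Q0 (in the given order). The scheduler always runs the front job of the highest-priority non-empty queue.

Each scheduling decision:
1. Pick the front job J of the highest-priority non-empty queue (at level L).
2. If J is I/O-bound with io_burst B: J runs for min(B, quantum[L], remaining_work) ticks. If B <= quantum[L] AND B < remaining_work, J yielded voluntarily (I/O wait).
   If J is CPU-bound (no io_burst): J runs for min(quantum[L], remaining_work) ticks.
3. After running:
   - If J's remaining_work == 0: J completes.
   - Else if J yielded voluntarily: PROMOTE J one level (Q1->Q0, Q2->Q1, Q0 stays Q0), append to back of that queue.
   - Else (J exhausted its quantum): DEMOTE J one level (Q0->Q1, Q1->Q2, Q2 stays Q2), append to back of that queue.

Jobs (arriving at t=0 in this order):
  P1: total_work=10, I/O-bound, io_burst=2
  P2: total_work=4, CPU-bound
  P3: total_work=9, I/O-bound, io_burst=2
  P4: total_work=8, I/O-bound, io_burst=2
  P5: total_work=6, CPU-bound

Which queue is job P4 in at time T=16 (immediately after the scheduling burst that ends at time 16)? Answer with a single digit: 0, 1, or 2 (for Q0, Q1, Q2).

t=0-2: P1@Q0 runs 2, rem=8, I/O yield, promote→Q0. Q0=[P2,P3,P4,P5,P1] Q1=[] Q2=[]
t=2-4: P2@Q0 runs 2, rem=2, quantum used, demote→Q1. Q0=[P3,P4,P5,P1] Q1=[P2] Q2=[]
t=4-6: P3@Q0 runs 2, rem=7, I/O yield, promote→Q0. Q0=[P4,P5,P1,P3] Q1=[P2] Q2=[]
t=6-8: P4@Q0 runs 2, rem=6, I/O yield, promote→Q0. Q0=[P5,P1,P3,P4] Q1=[P2] Q2=[]
t=8-10: P5@Q0 runs 2, rem=4, quantum used, demote→Q1. Q0=[P1,P3,P4] Q1=[P2,P5] Q2=[]
t=10-12: P1@Q0 runs 2, rem=6, I/O yield, promote→Q0. Q0=[P3,P4,P1] Q1=[P2,P5] Q2=[]
t=12-14: P3@Q0 runs 2, rem=5, I/O yield, promote→Q0. Q0=[P4,P1,P3] Q1=[P2,P5] Q2=[]
t=14-16: P4@Q0 runs 2, rem=4, I/O yield, promote→Q0. Q0=[P1,P3,P4] Q1=[P2,P5] Q2=[]
t=16-18: P1@Q0 runs 2, rem=4, I/O yield, promote→Q0. Q0=[P3,P4,P1] Q1=[P2,P5] Q2=[]
t=18-20: P3@Q0 runs 2, rem=3, I/O yield, promote→Q0. Q0=[P4,P1,P3] Q1=[P2,P5] Q2=[]
t=20-22: P4@Q0 runs 2, rem=2, I/O yield, promote→Q0. Q0=[P1,P3,P4] Q1=[P2,P5] Q2=[]
t=22-24: P1@Q0 runs 2, rem=2, I/O yield, promote→Q0. Q0=[P3,P4,P1] Q1=[P2,P5] Q2=[]
t=24-26: P3@Q0 runs 2, rem=1, I/O yield, promote→Q0. Q0=[P4,P1,P3] Q1=[P2,P5] Q2=[]
t=26-28: P4@Q0 runs 2, rem=0, completes. Q0=[P1,P3] Q1=[P2,P5] Q2=[]
t=28-30: P1@Q0 runs 2, rem=0, completes. Q0=[P3] Q1=[P2,P5] Q2=[]
t=30-31: P3@Q0 runs 1, rem=0, completes. Q0=[] Q1=[P2,P5] Q2=[]
t=31-33: P2@Q1 runs 2, rem=0, completes. Q0=[] Q1=[P5] Q2=[]
t=33-37: P5@Q1 runs 4, rem=0, completes. Q0=[] Q1=[] Q2=[]

Answer: 0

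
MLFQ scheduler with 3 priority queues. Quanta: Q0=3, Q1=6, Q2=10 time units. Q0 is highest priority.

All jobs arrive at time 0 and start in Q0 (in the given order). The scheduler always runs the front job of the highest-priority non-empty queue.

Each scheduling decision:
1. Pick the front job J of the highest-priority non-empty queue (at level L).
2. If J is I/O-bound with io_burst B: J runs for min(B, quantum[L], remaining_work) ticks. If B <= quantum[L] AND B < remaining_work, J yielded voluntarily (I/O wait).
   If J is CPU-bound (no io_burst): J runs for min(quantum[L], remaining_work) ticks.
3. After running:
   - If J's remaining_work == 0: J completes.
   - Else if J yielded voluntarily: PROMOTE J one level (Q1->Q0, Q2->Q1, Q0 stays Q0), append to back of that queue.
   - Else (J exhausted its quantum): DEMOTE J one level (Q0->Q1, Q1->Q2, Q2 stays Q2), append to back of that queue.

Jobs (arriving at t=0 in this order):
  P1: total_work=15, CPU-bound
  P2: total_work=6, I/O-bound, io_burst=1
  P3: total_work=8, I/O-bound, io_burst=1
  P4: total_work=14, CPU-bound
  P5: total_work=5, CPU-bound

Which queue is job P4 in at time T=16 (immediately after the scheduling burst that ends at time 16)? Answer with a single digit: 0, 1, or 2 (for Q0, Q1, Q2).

Answer: 1

Derivation:
t=0-3: P1@Q0 runs 3, rem=12, quantum used, demote→Q1. Q0=[P2,P3,P4,P5] Q1=[P1] Q2=[]
t=3-4: P2@Q0 runs 1, rem=5, I/O yield, promote→Q0. Q0=[P3,P4,P5,P2] Q1=[P1] Q2=[]
t=4-5: P3@Q0 runs 1, rem=7, I/O yield, promote→Q0. Q0=[P4,P5,P2,P3] Q1=[P1] Q2=[]
t=5-8: P4@Q0 runs 3, rem=11, quantum used, demote→Q1. Q0=[P5,P2,P3] Q1=[P1,P4] Q2=[]
t=8-11: P5@Q0 runs 3, rem=2, quantum used, demote→Q1. Q0=[P2,P3] Q1=[P1,P4,P5] Q2=[]
t=11-12: P2@Q0 runs 1, rem=4, I/O yield, promote→Q0. Q0=[P3,P2] Q1=[P1,P4,P5] Q2=[]
t=12-13: P3@Q0 runs 1, rem=6, I/O yield, promote→Q0. Q0=[P2,P3] Q1=[P1,P4,P5] Q2=[]
t=13-14: P2@Q0 runs 1, rem=3, I/O yield, promote→Q0. Q0=[P3,P2] Q1=[P1,P4,P5] Q2=[]
t=14-15: P3@Q0 runs 1, rem=5, I/O yield, promote→Q0. Q0=[P2,P3] Q1=[P1,P4,P5] Q2=[]
t=15-16: P2@Q0 runs 1, rem=2, I/O yield, promote→Q0. Q0=[P3,P2] Q1=[P1,P4,P5] Q2=[]
t=16-17: P3@Q0 runs 1, rem=4, I/O yield, promote→Q0. Q0=[P2,P3] Q1=[P1,P4,P5] Q2=[]
t=17-18: P2@Q0 runs 1, rem=1, I/O yield, promote→Q0. Q0=[P3,P2] Q1=[P1,P4,P5] Q2=[]
t=18-19: P3@Q0 runs 1, rem=3, I/O yield, promote→Q0. Q0=[P2,P3] Q1=[P1,P4,P5] Q2=[]
t=19-20: P2@Q0 runs 1, rem=0, completes. Q0=[P3] Q1=[P1,P4,P5] Q2=[]
t=20-21: P3@Q0 runs 1, rem=2, I/O yield, promote→Q0. Q0=[P3] Q1=[P1,P4,P5] Q2=[]
t=21-22: P3@Q0 runs 1, rem=1, I/O yield, promote→Q0. Q0=[P3] Q1=[P1,P4,P5] Q2=[]
t=22-23: P3@Q0 runs 1, rem=0, completes. Q0=[] Q1=[P1,P4,P5] Q2=[]
t=23-29: P1@Q1 runs 6, rem=6, quantum used, demote→Q2. Q0=[] Q1=[P4,P5] Q2=[P1]
t=29-35: P4@Q1 runs 6, rem=5, quantum used, demote→Q2. Q0=[] Q1=[P5] Q2=[P1,P4]
t=35-37: P5@Q1 runs 2, rem=0, completes. Q0=[] Q1=[] Q2=[P1,P4]
t=37-43: P1@Q2 runs 6, rem=0, completes. Q0=[] Q1=[] Q2=[P4]
t=43-48: P4@Q2 runs 5, rem=0, completes. Q0=[] Q1=[] Q2=[]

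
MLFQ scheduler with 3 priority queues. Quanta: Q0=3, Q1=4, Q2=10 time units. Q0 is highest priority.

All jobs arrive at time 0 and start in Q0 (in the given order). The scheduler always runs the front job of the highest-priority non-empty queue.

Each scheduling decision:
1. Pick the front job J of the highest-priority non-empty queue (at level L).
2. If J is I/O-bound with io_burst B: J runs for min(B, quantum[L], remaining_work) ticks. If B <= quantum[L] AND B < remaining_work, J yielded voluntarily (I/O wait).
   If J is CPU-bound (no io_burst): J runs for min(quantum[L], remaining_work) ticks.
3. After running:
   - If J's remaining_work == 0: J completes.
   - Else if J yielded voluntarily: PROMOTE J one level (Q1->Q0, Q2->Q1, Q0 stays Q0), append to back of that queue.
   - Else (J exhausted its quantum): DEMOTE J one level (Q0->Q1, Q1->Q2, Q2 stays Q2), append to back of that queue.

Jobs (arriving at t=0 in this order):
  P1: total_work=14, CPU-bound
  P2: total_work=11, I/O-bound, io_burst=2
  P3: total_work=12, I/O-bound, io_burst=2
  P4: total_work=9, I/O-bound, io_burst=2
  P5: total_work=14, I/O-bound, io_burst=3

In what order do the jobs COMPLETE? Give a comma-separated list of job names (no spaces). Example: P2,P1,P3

t=0-3: P1@Q0 runs 3, rem=11, quantum used, demote→Q1. Q0=[P2,P3,P4,P5] Q1=[P1] Q2=[]
t=3-5: P2@Q0 runs 2, rem=9, I/O yield, promote→Q0. Q0=[P3,P4,P5,P2] Q1=[P1] Q2=[]
t=5-7: P3@Q0 runs 2, rem=10, I/O yield, promote→Q0. Q0=[P4,P5,P2,P3] Q1=[P1] Q2=[]
t=7-9: P4@Q0 runs 2, rem=7, I/O yield, promote→Q0. Q0=[P5,P2,P3,P4] Q1=[P1] Q2=[]
t=9-12: P5@Q0 runs 3, rem=11, I/O yield, promote→Q0. Q0=[P2,P3,P4,P5] Q1=[P1] Q2=[]
t=12-14: P2@Q0 runs 2, rem=7, I/O yield, promote→Q0. Q0=[P3,P4,P5,P2] Q1=[P1] Q2=[]
t=14-16: P3@Q0 runs 2, rem=8, I/O yield, promote→Q0. Q0=[P4,P5,P2,P3] Q1=[P1] Q2=[]
t=16-18: P4@Q0 runs 2, rem=5, I/O yield, promote→Q0. Q0=[P5,P2,P3,P4] Q1=[P1] Q2=[]
t=18-21: P5@Q0 runs 3, rem=8, I/O yield, promote→Q0. Q0=[P2,P3,P4,P5] Q1=[P1] Q2=[]
t=21-23: P2@Q0 runs 2, rem=5, I/O yield, promote→Q0. Q0=[P3,P4,P5,P2] Q1=[P1] Q2=[]
t=23-25: P3@Q0 runs 2, rem=6, I/O yield, promote→Q0. Q0=[P4,P5,P2,P3] Q1=[P1] Q2=[]
t=25-27: P4@Q0 runs 2, rem=3, I/O yield, promote→Q0. Q0=[P5,P2,P3,P4] Q1=[P1] Q2=[]
t=27-30: P5@Q0 runs 3, rem=5, I/O yield, promote→Q0. Q0=[P2,P3,P4,P5] Q1=[P1] Q2=[]
t=30-32: P2@Q0 runs 2, rem=3, I/O yield, promote→Q0. Q0=[P3,P4,P5,P2] Q1=[P1] Q2=[]
t=32-34: P3@Q0 runs 2, rem=4, I/O yield, promote→Q0. Q0=[P4,P5,P2,P3] Q1=[P1] Q2=[]
t=34-36: P4@Q0 runs 2, rem=1, I/O yield, promote→Q0. Q0=[P5,P2,P3,P4] Q1=[P1] Q2=[]
t=36-39: P5@Q0 runs 3, rem=2, I/O yield, promote→Q0. Q0=[P2,P3,P4,P5] Q1=[P1] Q2=[]
t=39-41: P2@Q0 runs 2, rem=1, I/O yield, promote→Q0. Q0=[P3,P4,P5,P2] Q1=[P1] Q2=[]
t=41-43: P3@Q0 runs 2, rem=2, I/O yield, promote→Q0. Q0=[P4,P5,P2,P3] Q1=[P1] Q2=[]
t=43-44: P4@Q0 runs 1, rem=0, completes. Q0=[P5,P2,P3] Q1=[P1] Q2=[]
t=44-46: P5@Q0 runs 2, rem=0, completes. Q0=[P2,P3] Q1=[P1] Q2=[]
t=46-47: P2@Q0 runs 1, rem=0, completes. Q0=[P3] Q1=[P1] Q2=[]
t=47-49: P3@Q0 runs 2, rem=0, completes. Q0=[] Q1=[P1] Q2=[]
t=49-53: P1@Q1 runs 4, rem=7, quantum used, demote→Q2. Q0=[] Q1=[] Q2=[P1]
t=53-60: P1@Q2 runs 7, rem=0, completes. Q0=[] Q1=[] Q2=[]

Answer: P4,P5,P2,P3,P1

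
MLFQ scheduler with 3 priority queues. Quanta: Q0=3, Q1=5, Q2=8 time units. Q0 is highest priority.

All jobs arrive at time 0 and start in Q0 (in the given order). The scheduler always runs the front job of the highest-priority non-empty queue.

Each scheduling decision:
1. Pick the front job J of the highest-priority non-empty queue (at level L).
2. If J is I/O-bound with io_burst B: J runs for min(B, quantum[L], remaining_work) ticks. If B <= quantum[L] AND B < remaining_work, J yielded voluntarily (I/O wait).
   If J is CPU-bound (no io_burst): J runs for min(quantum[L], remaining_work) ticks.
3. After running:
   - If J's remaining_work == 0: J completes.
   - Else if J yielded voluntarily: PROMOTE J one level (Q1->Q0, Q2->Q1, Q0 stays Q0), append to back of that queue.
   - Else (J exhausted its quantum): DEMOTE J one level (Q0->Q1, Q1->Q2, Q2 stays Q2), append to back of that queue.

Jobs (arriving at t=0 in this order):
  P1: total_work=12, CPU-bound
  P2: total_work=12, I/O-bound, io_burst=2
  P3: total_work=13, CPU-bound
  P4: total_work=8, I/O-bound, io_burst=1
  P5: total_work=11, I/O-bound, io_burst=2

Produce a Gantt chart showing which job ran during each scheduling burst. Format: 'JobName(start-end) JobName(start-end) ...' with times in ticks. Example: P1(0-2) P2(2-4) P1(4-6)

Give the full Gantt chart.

t=0-3: P1@Q0 runs 3, rem=9, quantum used, demote→Q1. Q0=[P2,P3,P4,P5] Q1=[P1] Q2=[]
t=3-5: P2@Q0 runs 2, rem=10, I/O yield, promote→Q0. Q0=[P3,P4,P5,P2] Q1=[P1] Q2=[]
t=5-8: P3@Q0 runs 3, rem=10, quantum used, demote→Q1. Q0=[P4,P5,P2] Q1=[P1,P3] Q2=[]
t=8-9: P4@Q0 runs 1, rem=7, I/O yield, promote→Q0. Q0=[P5,P2,P4] Q1=[P1,P3] Q2=[]
t=9-11: P5@Q0 runs 2, rem=9, I/O yield, promote→Q0. Q0=[P2,P4,P5] Q1=[P1,P3] Q2=[]
t=11-13: P2@Q0 runs 2, rem=8, I/O yield, promote→Q0. Q0=[P4,P5,P2] Q1=[P1,P3] Q2=[]
t=13-14: P4@Q0 runs 1, rem=6, I/O yield, promote→Q0. Q0=[P5,P2,P4] Q1=[P1,P3] Q2=[]
t=14-16: P5@Q0 runs 2, rem=7, I/O yield, promote→Q0. Q0=[P2,P4,P5] Q1=[P1,P3] Q2=[]
t=16-18: P2@Q0 runs 2, rem=6, I/O yield, promote→Q0. Q0=[P4,P5,P2] Q1=[P1,P3] Q2=[]
t=18-19: P4@Q0 runs 1, rem=5, I/O yield, promote→Q0. Q0=[P5,P2,P4] Q1=[P1,P3] Q2=[]
t=19-21: P5@Q0 runs 2, rem=5, I/O yield, promote→Q0. Q0=[P2,P4,P5] Q1=[P1,P3] Q2=[]
t=21-23: P2@Q0 runs 2, rem=4, I/O yield, promote→Q0. Q0=[P4,P5,P2] Q1=[P1,P3] Q2=[]
t=23-24: P4@Q0 runs 1, rem=4, I/O yield, promote→Q0. Q0=[P5,P2,P4] Q1=[P1,P3] Q2=[]
t=24-26: P5@Q0 runs 2, rem=3, I/O yield, promote→Q0. Q0=[P2,P4,P5] Q1=[P1,P3] Q2=[]
t=26-28: P2@Q0 runs 2, rem=2, I/O yield, promote→Q0. Q0=[P4,P5,P2] Q1=[P1,P3] Q2=[]
t=28-29: P4@Q0 runs 1, rem=3, I/O yield, promote→Q0. Q0=[P5,P2,P4] Q1=[P1,P3] Q2=[]
t=29-31: P5@Q0 runs 2, rem=1, I/O yield, promote→Q0. Q0=[P2,P4,P5] Q1=[P1,P3] Q2=[]
t=31-33: P2@Q0 runs 2, rem=0, completes. Q0=[P4,P5] Q1=[P1,P3] Q2=[]
t=33-34: P4@Q0 runs 1, rem=2, I/O yield, promote→Q0. Q0=[P5,P4] Q1=[P1,P3] Q2=[]
t=34-35: P5@Q0 runs 1, rem=0, completes. Q0=[P4] Q1=[P1,P3] Q2=[]
t=35-36: P4@Q0 runs 1, rem=1, I/O yield, promote→Q0. Q0=[P4] Q1=[P1,P3] Q2=[]
t=36-37: P4@Q0 runs 1, rem=0, completes. Q0=[] Q1=[P1,P3] Q2=[]
t=37-42: P1@Q1 runs 5, rem=4, quantum used, demote→Q2. Q0=[] Q1=[P3] Q2=[P1]
t=42-47: P3@Q1 runs 5, rem=5, quantum used, demote→Q2. Q0=[] Q1=[] Q2=[P1,P3]
t=47-51: P1@Q2 runs 4, rem=0, completes. Q0=[] Q1=[] Q2=[P3]
t=51-56: P3@Q2 runs 5, rem=0, completes. Q0=[] Q1=[] Q2=[]

Answer: P1(0-3) P2(3-5) P3(5-8) P4(8-9) P5(9-11) P2(11-13) P4(13-14) P5(14-16) P2(16-18) P4(18-19) P5(19-21) P2(21-23) P4(23-24) P5(24-26) P2(26-28) P4(28-29) P5(29-31) P2(31-33) P4(33-34) P5(34-35) P4(35-36) P4(36-37) P1(37-42) P3(42-47) P1(47-51) P3(51-56)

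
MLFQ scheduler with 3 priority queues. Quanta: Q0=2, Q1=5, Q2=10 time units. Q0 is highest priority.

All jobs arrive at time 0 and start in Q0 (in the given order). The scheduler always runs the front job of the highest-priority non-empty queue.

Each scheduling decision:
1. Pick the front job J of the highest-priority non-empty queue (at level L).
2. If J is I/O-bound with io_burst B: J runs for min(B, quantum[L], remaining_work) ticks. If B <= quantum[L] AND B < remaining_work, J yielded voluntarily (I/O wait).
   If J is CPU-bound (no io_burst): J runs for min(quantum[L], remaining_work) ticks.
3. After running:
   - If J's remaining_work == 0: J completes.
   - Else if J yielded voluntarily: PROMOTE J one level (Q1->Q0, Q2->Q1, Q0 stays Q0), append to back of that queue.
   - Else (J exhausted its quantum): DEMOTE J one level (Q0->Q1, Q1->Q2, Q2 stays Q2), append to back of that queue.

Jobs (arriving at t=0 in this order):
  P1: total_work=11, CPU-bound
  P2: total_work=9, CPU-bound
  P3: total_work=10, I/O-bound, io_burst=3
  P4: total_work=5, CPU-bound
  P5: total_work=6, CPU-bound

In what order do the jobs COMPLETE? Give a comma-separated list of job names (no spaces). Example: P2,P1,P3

t=0-2: P1@Q0 runs 2, rem=9, quantum used, demote→Q1. Q0=[P2,P3,P4,P5] Q1=[P1] Q2=[]
t=2-4: P2@Q0 runs 2, rem=7, quantum used, demote→Q1. Q0=[P3,P4,P5] Q1=[P1,P2] Q2=[]
t=4-6: P3@Q0 runs 2, rem=8, quantum used, demote→Q1. Q0=[P4,P5] Q1=[P1,P2,P3] Q2=[]
t=6-8: P4@Q0 runs 2, rem=3, quantum used, demote→Q1. Q0=[P5] Q1=[P1,P2,P3,P4] Q2=[]
t=8-10: P5@Q0 runs 2, rem=4, quantum used, demote→Q1. Q0=[] Q1=[P1,P2,P3,P4,P5] Q2=[]
t=10-15: P1@Q1 runs 5, rem=4, quantum used, demote→Q2. Q0=[] Q1=[P2,P3,P4,P5] Q2=[P1]
t=15-20: P2@Q1 runs 5, rem=2, quantum used, demote→Q2. Q0=[] Q1=[P3,P4,P5] Q2=[P1,P2]
t=20-23: P3@Q1 runs 3, rem=5, I/O yield, promote→Q0. Q0=[P3] Q1=[P4,P5] Q2=[P1,P2]
t=23-25: P3@Q0 runs 2, rem=3, quantum used, demote→Q1. Q0=[] Q1=[P4,P5,P3] Q2=[P1,P2]
t=25-28: P4@Q1 runs 3, rem=0, completes. Q0=[] Q1=[P5,P3] Q2=[P1,P2]
t=28-32: P5@Q1 runs 4, rem=0, completes. Q0=[] Q1=[P3] Q2=[P1,P2]
t=32-35: P3@Q1 runs 3, rem=0, completes. Q0=[] Q1=[] Q2=[P1,P2]
t=35-39: P1@Q2 runs 4, rem=0, completes. Q0=[] Q1=[] Q2=[P2]
t=39-41: P2@Q2 runs 2, rem=0, completes. Q0=[] Q1=[] Q2=[]

Answer: P4,P5,P3,P1,P2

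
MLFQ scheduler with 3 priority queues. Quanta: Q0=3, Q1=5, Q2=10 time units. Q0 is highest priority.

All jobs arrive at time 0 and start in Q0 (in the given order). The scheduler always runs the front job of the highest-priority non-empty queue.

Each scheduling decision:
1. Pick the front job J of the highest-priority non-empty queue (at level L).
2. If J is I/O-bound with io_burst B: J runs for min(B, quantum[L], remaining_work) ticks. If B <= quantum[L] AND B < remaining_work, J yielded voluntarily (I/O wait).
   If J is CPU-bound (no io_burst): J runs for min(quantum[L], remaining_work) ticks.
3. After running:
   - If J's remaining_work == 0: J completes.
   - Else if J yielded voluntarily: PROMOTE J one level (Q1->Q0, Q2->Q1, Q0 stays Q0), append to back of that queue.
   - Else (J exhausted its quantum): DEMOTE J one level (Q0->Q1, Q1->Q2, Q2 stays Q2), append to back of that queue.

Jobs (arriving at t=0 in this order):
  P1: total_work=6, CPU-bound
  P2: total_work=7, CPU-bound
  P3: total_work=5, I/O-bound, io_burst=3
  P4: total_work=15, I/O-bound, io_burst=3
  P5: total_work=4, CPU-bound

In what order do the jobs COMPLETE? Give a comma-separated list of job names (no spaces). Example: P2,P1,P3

t=0-3: P1@Q0 runs 3, rem=3, quantum used, demote→Q1. Q0=[P2,P3,P4,P5] Q1=[P1] Q2=[]
t=3-6: P2@Q0 runs 3, rem=4, quantum used, demote→Q1. Q0=[P3,P4,P5] Q1=[P1,P2] Q2=[]
t=6-9: P3@Q0 runs 3, rem=2, I/O yield, promote→Q0. Q0=[P4,P5,P3] Q1=[P1,P2] Q2=[]
t=9-12: P4@Q0 runs 3, rem=12, I/O yield, promote→Q0. Q0=[P5,P3,P4] Q1=[P1,P2] Q2=[]
t=12-15: P5@Q0 runs 3, rem=1, quantum used, demote→Q1. Q0=[P3,P4] Q1=[P1,P2,P5] Q2=[]
t=15-17: P3@Q0 runs 2, rem=0, completes. Q0=[P4] Q1=[P1,P2,P5] Q2=[]
t=17-20: P4@Q0 runs 3, rem=9, I/O yield, promote→Q0. Q0=[P4] Q1=[P1,P2,P5] Q2=[]
t=20-23: P4@Q0 runs 3, rem=6, I/O yield, promote→Q0. Q0=[P4] Q1=[P1,P2,P5] Q2=[]
t=23-26: P4@Q0 runs 3, rem=3, I/O yield, promote→Q0. Q0=[P4] Q1=[P1,P2,P5] Q2=[]
t=26-29: P4@Q0 runs 3, rem=0, completes. Q0=[] Q1=[P1,P2,P5] Q2=[]
t=29-32: P1@Q1 runs 3, rem=0, completes. Q0=[] Q1=[P2,P5] Q2=[]
t=32-36: P2@Q1 runs 4, rem=0, completes. Q0=[] Q1=[P5] Q2=[]
t=36-37: P5@Q1 runs 1, rem=0, completes. Q0=[] Q1=[] Q2=[]

Answer: P3,P4,P1,P2,P5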